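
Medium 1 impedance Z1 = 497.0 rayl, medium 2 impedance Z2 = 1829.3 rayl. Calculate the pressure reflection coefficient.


Given values:
  Z1 = 497.0 rayl, Z2 = 1829.3 rayl
Formula: R = (Z2 - Z1) / (Z2 + Z1)
Numerator: Z2 - Z1 = 1829.3 - 497.0 = 1332.3
Denominator: Z2 + Z1 = 1829.3 + 497.0 = 2326.3
R = 1332.3 / 2326.3 = 0.5727

0.5727


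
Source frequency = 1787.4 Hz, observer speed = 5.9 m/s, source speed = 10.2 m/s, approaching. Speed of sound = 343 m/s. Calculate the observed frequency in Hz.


Given values:
  f_s = 1787.4 Hz, v_o = 5.9 m/s, v_s = 10.2 m/s
  Direction: approaching
Formula: f_o = f_s * (c + v_o) / (c - v_s)
Numerator: c + v_o = 343 + 5.9 = 348.9
Denominator: c - v_s = 343 - 10.2 = 332.8
f_o = 1787.4 * 348.9 / 332.8 = 1873.87

1873.87 Hz


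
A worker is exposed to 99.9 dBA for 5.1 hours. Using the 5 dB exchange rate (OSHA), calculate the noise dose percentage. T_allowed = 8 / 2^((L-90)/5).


Given values:
  L = 99.9 dBA, T = 5.1 hours
Formula: T_allowed = 8 / 2^((L - 90) / 5)
Compute exponent: (99.9 - 90) / 5 = 1.98
Compute 2^(1.98) = 3.944931
T_allowed = 8 / 3.944931 = 2.027919 hours
Dose = (T / T_allowed) * 100
Dose = (5.1 / 2.027919) * 100 = 251.49

251.49 %


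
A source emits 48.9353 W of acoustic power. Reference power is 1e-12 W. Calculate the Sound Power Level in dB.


Given values:
  W = 48.9353 W
  W_ref = 1e-12 W
Formula: SWL = 10 * log10(W / W_ref)
Compute ratio: W / W_ref = 48935300000000
Compute log10: log10(48935300000000) = 13.689622
Multiply: SWL = 10 * 13.689622 = 136.9

136.9 dB


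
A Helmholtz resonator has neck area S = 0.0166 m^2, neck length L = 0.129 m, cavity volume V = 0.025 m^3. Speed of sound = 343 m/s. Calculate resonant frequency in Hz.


Given values:
  S = 0.0166 m^2, L = 0.129 m, V = 0.025 m^3, c = 343 m/s
Formula: f = (c / (2*pi)) * sqrt(S / (V * L))
Compute V * L = 0.025 * 0.129 = 0.003225
Compute S / (V * L) = 0.0166 / 0.003225 = 5.1473
Compute sqrt(5.1473) = 2.268766
Compute c / (2*pi) = 343 / 6.283185 = 54.590148
f = 54.590148 * 2.268766 = 123.85

123.85 Hz


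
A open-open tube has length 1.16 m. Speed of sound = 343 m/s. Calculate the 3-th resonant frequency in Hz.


Given values:
  Tube type: open-open, L = 1.16 m, c = 343 m/s, n = 3
Formula: f_n = n * c / (2 * L)
Compute 2 * L = 2 * 1.16 = 2.32
f = 3 * 343 / 2.32
f = 443.53

443.53 Hz


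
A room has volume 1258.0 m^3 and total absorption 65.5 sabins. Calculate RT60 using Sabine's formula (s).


Given values:
  V = 1258.0 m^3
  A = 65.5 sabins
Formula: RT60 = 0.161 * V / A
Numerator: 0.161 * 1258.0 = 202.538
RT60 = 202.538 / 65.5 = 3.092

3.092 s


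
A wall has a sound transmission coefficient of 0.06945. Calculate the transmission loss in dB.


Given values:
  tau = 0.06945
Formula: TL = 10 * log10(1 / tau)
Compute 1 / tau = 1 / 0.06945 = 14.3988
Compute log10(14.3988) = 1.158326
TL = 10 * 1.158326 = 11.58

11.58 dB


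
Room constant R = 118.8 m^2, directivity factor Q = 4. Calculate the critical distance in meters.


Given values:
  R = 118.8 m^2, Q = 4
Formula: d_c = 0.141 * sqrt(Q * R)
Compute Q * R = 4 * 118.8 = 475.2
Compute sqrt(475.2) = 21.7991
d_c = 0.141 * 21.7991 = 3.074

3.074 m


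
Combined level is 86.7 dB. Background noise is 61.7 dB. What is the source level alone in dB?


Given values:
  L_total = 86.7 dB, L_bg = 61.7 dB
Formula: L_source = 10 * log10(10^(L_total/10) - 10^(L_bg/10))
Convert to linear:
  10^(86.7/10) = 467735141.2872
  10^(61.7/10) = 1479108.3882
Difference: 467735141.2872 - 1479108.3882 = 466256032.899
L_source = 10 * log10(466256032.899) = 86.69

86.69 dB


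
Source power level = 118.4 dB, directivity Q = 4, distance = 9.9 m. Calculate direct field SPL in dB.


Given values:
  Lw = 118.4 dB, Q = 4, r = 9.9 m
Formula: SPL = Lw + 10 * log10(Q / (4 * pi * r^2))
Compute 4 * pi * r^2 = 4 * pi * 9.9^2 = 1231.63
Compute Q / denom = 4 / 1231.63 = 0.00324773
Compute 10 * log10(0.00324773) = -24.8842
SPL = 118.4 + (-24.8842) = 93.52

93.52 dB


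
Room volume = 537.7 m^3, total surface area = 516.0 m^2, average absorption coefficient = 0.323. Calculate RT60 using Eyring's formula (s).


Given values:
  V = 537.7 m^3, S = 516.0 m^2, alpha = 0.323
Formula: RT60 = 0.161 * V / (-S * ln(1 - alpha))
Compute ln(1 - 0.323) = ln(0.677) = -0.390084
Denominator: -516.0 * -0.390084 = 201.2833
Numerator: 0.161 * 537.7 = 86.5697
RT60 = 86.5697 / 201.2833 = 0.43

0.43 s


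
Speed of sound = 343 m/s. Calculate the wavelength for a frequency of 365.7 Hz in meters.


Given values:
  c = 343 m/s, f = 365.7 Hz
Formula: lambda = c / f
lambda = 343 / 365.7
lambda = 0.9379

0.9379 m


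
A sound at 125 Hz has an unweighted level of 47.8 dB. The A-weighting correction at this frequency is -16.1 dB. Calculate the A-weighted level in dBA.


Given values:
  SPL = 47.8 dB
  A-weighting at 125 Hz = -16.1 dB
Formula: L_A = SPL + A_weight
L_A = 47.8 + (-16.1)
L_A = 31.7

31.7 dBA


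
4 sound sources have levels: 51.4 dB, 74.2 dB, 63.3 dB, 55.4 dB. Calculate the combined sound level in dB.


Formula: L_total = 10 * log10( sum(10^(Li/10)) )
  Source 1: 10^(51.4/10) = 138038.4265
  Source 2: 10^(74.2/10) = 26302679.919
  Source 3: 10^(63.3/10) = 2137962.0895
  Source 4: 10^(55.4/10) = 346736.8505
Sum of linear values = 28925417.2855
L_total = 10 * log10(28925417.2855) = 74.61

74.61 dB


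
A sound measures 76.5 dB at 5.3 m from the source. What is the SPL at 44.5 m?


Given values:
  SPL1 = 76.5 dB, r1 = 5.3 m, r2 = 44.5 m
Formula: SPL2 = SPL1 - 20 * log10(r2 / r1)
Compute ratio: r2 / r1 = 44.5 / 5.3 = 8.3962
Compute log10: log10(8.3962) = 0.924083
Compute drop: 20 * 0.924083 = 18.4817
SPL2 = 76.5 - 18.4817 = 58.02

58.02 dB


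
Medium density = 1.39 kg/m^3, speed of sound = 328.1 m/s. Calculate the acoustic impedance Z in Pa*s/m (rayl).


Given values:
  rho = 1.39 kg/m^3
  c = 328.1 m/s
Formula: Z = rho * c
Z = 1.39 * 328.1
Z = 456.06

456.06 rayl


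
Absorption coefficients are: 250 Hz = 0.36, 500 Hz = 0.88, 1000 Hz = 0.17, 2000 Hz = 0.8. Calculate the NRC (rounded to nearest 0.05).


Given values:
  a_250 = 0.36, a_500 = 0.88
  a_1000 = 0.17, a_2000 = 0.8
Formula: NRC = (a250 + a500 + a1000 + a2000) / 4
Sum = 0.36 + 0.88 + 0.17 + 0.8 = 2.21
NRC = 2.21 / 4 = 0.5525
Rounded to nearest 0.05: 0.55

0.55


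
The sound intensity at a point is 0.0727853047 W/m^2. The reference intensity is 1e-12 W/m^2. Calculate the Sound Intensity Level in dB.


Given values:
  I = 0.0727853047 W/m^2
  I_ref = 1e-12 W/m^2
Formula: SIL = 10 * log10(I / I_ref)
Compute ratio: I / I_ref = 72785304700
Compute log10: log10(72785304700) = 10.862044
Multiply: SIL = 10 * 10.862044 = 108.62

108.62 dB


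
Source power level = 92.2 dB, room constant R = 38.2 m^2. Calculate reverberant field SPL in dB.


Given values:
  Lw = 92.2 dB, R = 38.2 m^2
Formula: SPL = Lw + 10 * log10(4 / R)
Compute 4 / R = 4 / 38.2 = 0.104712
Compute 10 * log10(0.104712) = -9.8
SPL = 92.2 + (-9.8) = 82.4

82.4 dB


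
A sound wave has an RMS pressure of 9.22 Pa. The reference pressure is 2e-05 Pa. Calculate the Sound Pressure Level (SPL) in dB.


Given values:
  p = 9.22 Pa
  p_ref = 2e-05 Pa
Formula: SPL = 20 * log10(p / p_ref)
Compute ratio: p / p_ref = 9.22 / 2e-05 = 461000
Compute log10: log10(461000) = 5.663701
Multiply: SPL = 20 * 5.663701 = 113.27

113.27 dB


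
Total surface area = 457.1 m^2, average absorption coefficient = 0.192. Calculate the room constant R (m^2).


Given values:
  S = 457.1 m^2, alpha = 0.192
Formula: R = S * alpha / (1 - alpha)
Numerator: 457.1 * 0.192 = 87.7632
Denominator: 1 - 0.192 = 0.808
R = 87.7632 / 0.808 = 108.62

108.62 m^2


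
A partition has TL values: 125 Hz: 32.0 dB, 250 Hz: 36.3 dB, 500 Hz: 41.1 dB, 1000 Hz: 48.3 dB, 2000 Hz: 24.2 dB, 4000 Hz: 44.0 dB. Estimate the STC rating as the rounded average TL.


Given TL values at each frequency:
  125 Hz: 32.0 dB
  250 Hz: 36.3 dB
  500 Hz: 41.1 dB
  1000 Hz: 48.3 dB
  2000 Hz: 24.2 dB
  4000 Hz: 44.0 dB
Formula: STC ~ round(average of TL values)
Sum = 32.0 + 36.3 + 41.1 + 48.3 + 24.2 + 44.0 = 225.9
Average = 225.9 / 6 = 37.65
Rounded: 38

38


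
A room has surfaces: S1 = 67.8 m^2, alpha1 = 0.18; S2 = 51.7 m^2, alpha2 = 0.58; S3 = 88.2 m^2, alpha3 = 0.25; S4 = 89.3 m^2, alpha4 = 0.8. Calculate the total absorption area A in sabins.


Given surfaces:
  Surface 1: 67.8 * 0.18 = 12.204
  Surface 2: 51.7 * 0.58 = 29.986
  Surface 3: 88.2 * 0.25 = 22.05
  Surface 4: 89.3 * 0.8 = 71.44
Formula: A = sum(Si * alpha_i)
A = 12.204 + 29.986 + 22.05 + 71.44
A = 135.68

135.68 sabins


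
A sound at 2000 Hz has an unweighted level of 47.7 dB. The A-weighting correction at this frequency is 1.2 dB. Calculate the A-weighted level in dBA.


Given values:
  SPL = 47.7 dB
  A-weighting at 2000 Hz = 1.2 dB
Formula: L_A = SPL + A_weight
L_A = 47.7 + (1.2)
L_A = 48.9

48.9 dBA


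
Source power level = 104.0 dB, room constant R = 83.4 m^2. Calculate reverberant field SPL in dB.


Given values:
  Lw = 104.0 dB, R = 83.4 m^2
Formula: SPL = Lw + 10 * log10(4 / R)
Compute 4 / R = 4 / 83.4 = 0.047962
Compute 10 * log10(0.047962) = -13.191
SPL = 104.0 + (-13.191) = 90.81

90.81 dB


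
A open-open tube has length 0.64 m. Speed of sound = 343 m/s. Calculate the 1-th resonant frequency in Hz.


Given values:
  Tube type: open-open, L = 0.64 m, c = 343 m/s, n = 1
Formula: f_n = n * c / (2 * L)
Compute 2 * L = 2 * 0.64 = 1.28
f = 1 * 343 / 1.28
f = 267.97

267.97 Hz


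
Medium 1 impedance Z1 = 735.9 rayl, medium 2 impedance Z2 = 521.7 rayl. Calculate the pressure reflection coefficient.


Given values:
  Z1 = 735.9 rayl, Z2 = 521.7 rayl
Formula: R = (Z2 - Z1) / (Z2 + Z1)
Numerator: Z2 - Z1 = 521.7 - 735.9 = -214.2
Denominator: Z2 + Z1 = 521.7 + 735.9 = 1257.6
R = -214.2 / 1257.6 = -0.1703

-0.1703


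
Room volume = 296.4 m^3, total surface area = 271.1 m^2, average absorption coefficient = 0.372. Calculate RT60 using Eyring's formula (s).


Given values:
  V = 296.4 m^3, S = 271.1 m^2, alpha = 0.372
Formula: RT60 = 0.161 * V / (-S * ln(1 - alpha))
Compute ln(1 - 0.372) = ln(0.628) = -0.465215
Denominator: -271.1 * -0.465215 = 126.1198
Numerator: 0.161 * 296.4 = 47.7204
RT60 = 47.7204 / 126.1198 = 0.378

0.378 s


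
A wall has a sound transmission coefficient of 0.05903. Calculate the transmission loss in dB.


Given values:
  tau = 0.05903
Formula: TL = 10 * log10(1 / tau)
Compute 1 / tau = 1 / 0.05903 = 16.9405
Compute log10(16.9405) = 1.228926
TL = 10 * 1.228926 = 12.29

12.29 dB


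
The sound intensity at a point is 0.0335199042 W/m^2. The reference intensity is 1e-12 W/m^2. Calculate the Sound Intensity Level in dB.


Given values:
  I = 0.0335199042 W/m^2
  I_ref = 1e-12 W/m^2
Formula: SIL = 10 * log10(I / I_ref)
Compute ratio: I / I_ref = 33519904200
Compute log10: log10(33519904200) = 10.525303
Multiply: SIL = 10 * 10.525303 = 105.25

105.25 dB


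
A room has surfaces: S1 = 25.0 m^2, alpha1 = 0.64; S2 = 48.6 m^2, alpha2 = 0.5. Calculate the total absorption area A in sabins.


Given surfaces:
  Surface 1: 25.0 * 0.64 = 16.0
  Surface 2: 48.6 * 0.5 = 24.3
Formula: A = sum(Si * alpha_i)
A = 16.0 + 24.3
A = 40.3

40.3 sabins


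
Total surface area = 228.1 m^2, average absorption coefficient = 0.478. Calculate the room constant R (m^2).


Given values:
  S = 228.1 m^2, alpha = 0.478
Formula: R = S * alpha / (1 - alpha)
Numerator: 228.1 * 0.478 = 109.0318
Denominator: 1 - 0.478 = 0.522
R = 109.0318 / 0.522 = 208.87

208.87 m^2


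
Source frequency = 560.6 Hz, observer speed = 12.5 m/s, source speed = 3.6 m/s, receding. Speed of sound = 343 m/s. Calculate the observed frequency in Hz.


Given values:
  f_s = 560.6 Hz, v_o = 12.5 m/s, v_s = 3.6 m/s
  Direction: receding
Formula: f_o = f_s * (c - v_o) / (c + v_s)
Numerator: c - v_o = 343 - 12.5 = 330.5
Denominator: c + v_s = 343 + 3.6 = 346.6
f_o = 560.6 * 330.5 / 346.6 = 534.56

534.56 Hz


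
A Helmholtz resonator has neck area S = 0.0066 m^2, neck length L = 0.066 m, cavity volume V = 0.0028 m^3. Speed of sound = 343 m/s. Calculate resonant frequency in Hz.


Given values:
  S = 0.0066 m^2, L = 0.066 m, V = 0.0028 m^3, c = 343 m/s
Formula: f = (c / (2*pi)) * sqrt(S / (V * L))
Compute V * L = 0.0028 * 0.066 = 0.0001848
Compute S / (V * L) = 0.0066 / 0.0001848 = 35.7143
Compute sqrt(35.7143) = 5.976144
Compute c / (2*pi) = 343 / 6.283185 = 54.590148
f = 54.590148 * 5.976144 = 326.24

326.24 Hz


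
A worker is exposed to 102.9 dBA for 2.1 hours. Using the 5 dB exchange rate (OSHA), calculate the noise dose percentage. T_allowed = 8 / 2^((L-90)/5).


Given values:
  L = 102.9 dBA, T = 2.1 hours
Formula: T_allowed = 8 / 2^((L - 90) / 5)
Compute exponent: (102.9 - 90) / 5 = 2.58
Compute 2^(2.58) = 5.979397
T_allowed = 8 / 5.979397 = 1.337928 hours
Dose = (T / T_allowed) * 100
Dose = (2.1 / 1.337928) * 100 = 156.96

156.96 %


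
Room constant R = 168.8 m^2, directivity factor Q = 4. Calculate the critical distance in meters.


Given values:
  R = 168.8 m^2, Q = 4
Formula: d_c = 0.141 * sqrt(Q * R)
Compute Q * R = 4 * 168.8 = 675.2
Compute sqrt(675.2) = 25.9846
d_c = 0.141 * 25.9846 = 3.664

3.664 m


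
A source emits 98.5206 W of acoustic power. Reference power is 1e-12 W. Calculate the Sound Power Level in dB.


Given values:
  W = 98.5206 W
  W_ref = 1e-12 W
Formula: SWL = 10 * log10(W / W_ref)
Compute ratio: W / W_ref = 98520600000000
Compute log10: log10(98520600000000) = 13.993527
Multiply: SWL = 10 * 13.993527 = 139.94

139.94 dB


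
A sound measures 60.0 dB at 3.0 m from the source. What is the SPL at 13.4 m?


Given values:
  SPL1 = 60.0 dB, r1 = 3.0 m, r2 = 13.4 m
Formula: SPL2 = SPL1 - 20 * log10(r2 / r1)
Compute ratio: r2 / r1 = 13.4 / 3.0 = 4.4667
Compute log10: log10(4.4667) = 0.649987
Compute drop: 20 * 0.649987 = 12.9997
SPL2 = 60.0 - 12.9997 = 47.0

47.0 dB


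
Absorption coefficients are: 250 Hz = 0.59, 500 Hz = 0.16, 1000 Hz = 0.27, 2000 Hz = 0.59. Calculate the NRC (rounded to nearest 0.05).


Given values:
  a_250 = 0.59, a_500 = 0.16
  a_1000 = 0.27, a_2000 = 0.59
Formula: NRC = (a250 + a500 + a1000 + a2000) / 4
Sum = 0.59 + 0.16 + 0.27 + 0.59 = 1.61
NRC = 1.61 / 4 = 0.4025
Rounded to nearest 0.05: 0.4

0.4


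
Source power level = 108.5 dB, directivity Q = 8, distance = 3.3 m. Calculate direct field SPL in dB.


Given values:
  Lw = 108.5 dB, Q = 8, r = 3.3 m
Formula: SPL = Lw + 10 * log10(Q / (4 * pi * r^2))
Compute 4 * pi * r^2 = 4 * pi * 3.3^2 = 136.8478
Compute Q / denom = 8 / 136.8478 = 0.05845911
Compute 10 * log10(0.05845911) = -12.3315
SPL = 108.5 + (-12.3315) = 96.17

96.17 dB


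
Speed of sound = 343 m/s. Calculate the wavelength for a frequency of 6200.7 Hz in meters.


Given values:
  c = 343 m/s, f = 6200.7 Hz
Formula: lambda = c / f
lambda = 343 / 6200.7
lambda = 0.0553

0.0553 m


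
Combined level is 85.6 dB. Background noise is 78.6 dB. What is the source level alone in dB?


Given values:
  L_total = 85.6 dB, L_bg = 78.6 dB
Formula: L_source = 10 * log10(10^(L_total/10) - 10^(L_bg/10))
Convert to linear:
  10^(85.6/10) = 363078054.7701
  10^(78.6/10) = 72443596.0075
Difference: 363078054.7701 - 72443596.0075 = 290634458.7626
L_source = 10 * log10(290634458.7626) = 84.63

84.63 dB


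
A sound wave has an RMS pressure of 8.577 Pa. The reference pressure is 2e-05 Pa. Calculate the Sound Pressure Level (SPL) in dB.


Given values:
  p = 8.577 Pa
  p_ref = 2e-05 Pa
Formula: SPL = 20 * log10(p / p_ref)
Compute ratio: p / p_ref = 8.577 / 2e-05 = 428850
Compute log10: log10(428850) = 5.632305
Multiply: SPL = 20 * 5.632305 = 112.65

112.65 dB


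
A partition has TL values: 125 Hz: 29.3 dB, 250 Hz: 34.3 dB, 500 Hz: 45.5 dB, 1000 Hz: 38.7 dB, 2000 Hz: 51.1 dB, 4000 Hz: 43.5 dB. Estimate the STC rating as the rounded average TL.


Given TL values at each frequency:
  125 Hz: 29.3 dB
  250 Hz: 34.3 dB
  500 Hz: 45.5 dB
  1000 Hz: 38.7 dB
  2000 Hz: 51.1 dB
  4000 Hz: 43.5 dB
Formula: STC ~ round(average of TL values)
Sum = 29.3 + 34.3 + 45.5 + 38.7 + 51.1 + 43.5 = 242.4
Average = 242.4 / 6 = 40.4
Rounded: 40

40


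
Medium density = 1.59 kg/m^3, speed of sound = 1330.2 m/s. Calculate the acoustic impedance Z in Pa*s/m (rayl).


Given values:
  rho = 1.59 kg/m^3
  c = 1330.2 m/s
Formula: Z = rho * c
Z = 1.59 * 1330.2
Z = 2115.02

2115.02 rayl


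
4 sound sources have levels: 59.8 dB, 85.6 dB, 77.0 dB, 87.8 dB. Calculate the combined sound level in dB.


Formula: L_total = 10 * log10( sum(10^(Li/10)) )
  Source 1: 10^(59.8/10) = 954992.586
  Source 2: 10^(85.6/10) = 363078054.7701
  Source 3: 10^(77.0/10) = 50118723.3627
  Source 4: 10^(87.8/10) = 602559586.0744
Sum of linear values = 1016711356.7932
L_total = 10 * log10(1016711356.7932) = 90.07

90.07 dB


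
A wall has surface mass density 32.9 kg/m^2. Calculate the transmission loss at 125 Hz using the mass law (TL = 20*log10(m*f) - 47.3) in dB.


Given values:
  m = 32.9 kg/m^2, f = 125 Hz
Formula: TL = 20 * log10(m * f) - 47.3
Compute m * f = 32.9 * 125 = 4112.5
Compute log10(4112.5) = 3.614106
Compute 20 * 3.614106 = 72.2821
TL = 72.2821 - 47.3 = 24.98

24.98 dB


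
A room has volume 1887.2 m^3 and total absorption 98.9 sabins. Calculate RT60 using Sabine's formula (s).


Given values:
  V = 1887.2 m^3
  A = 98.9 sabins
Formula: RT60 = 0.161 * V / A
Numerator: 0.161 * 1887.2 = 303.8392
RT60 = 303.8392 / 98.9 = 3.072

3.072 s


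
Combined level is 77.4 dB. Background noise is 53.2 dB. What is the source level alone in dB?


Given values:
  L_total = 77.4 dB, L_bg = 53.2 dB
Formula: L_source = 10 * log10(10^(L_total/10) - 10^(L_bg/10))
Convert to linear:
  10^(77.4/10) = 54954087.3858
  10^(53.2/10) = 208929.6131
Difference: 54954087.3858 - 208929.6131 = 54745157.7727
L_source = 10 * log10(54745157.7727) = 77.38

77.38 dB


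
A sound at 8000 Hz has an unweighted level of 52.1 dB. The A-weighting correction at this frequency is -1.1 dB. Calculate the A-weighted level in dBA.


Given values:
  SPL = 52.1 dB
  A-weighting at 8000 Hz = -1.1 dB
Formula: L_A = SPL + A_weight
L_A = 52.1 + (-1.1)
L_A = 51.0

51.0 dBA


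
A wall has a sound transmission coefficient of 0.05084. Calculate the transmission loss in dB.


Given values:
  tau = 0.05084
Formula: TL = 10 * log10(1 / tau)
Compute 1 / tau = 1 / 0.05084 = 19.6696
Compute log10(19.6696) = 1.293796
TL = 10 * 1.293796 = 12.94

12.94 dB


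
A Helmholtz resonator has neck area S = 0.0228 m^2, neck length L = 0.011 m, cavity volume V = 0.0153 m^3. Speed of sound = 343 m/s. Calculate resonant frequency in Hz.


Given values:
  S = 0.0228 m^2, L = 0.011 m, V = 0.0153 m^3, c = 343 m/s
Formula: f = (c / (2*pi)) * sqrt(S / (V * L))
Compute V * L = 0.0153 * 0.011 = 0.0001683
Compute S / (V * L) = 0.0228 / 0.0001683 = 135.4724
Compute sqrt(135.4724) = 11.639261
Compute c / (2*pi) = 343 / 6.283185 = 54.590148
f = 54.590148 * 11.639261 = 635.39

635.39 Hz


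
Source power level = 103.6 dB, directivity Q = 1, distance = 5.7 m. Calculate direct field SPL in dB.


Given values:
  Lw = 103.6 dB, Q = 1, r = 5.7 m
Formula: SPL = Lw + 10 * log10(Q / (4 * pi * r^2))
Compute 4 * pi * r^2 = 4 * pi * 5.7^2 = 408.2814
Compute Q / denom = 1 / 408.2814 = 0.00244929
Compute 10 * log10(0.00244929) = -26.1096
SPL = 103.6 + (-26.1096) = 77.49

77.49 dB


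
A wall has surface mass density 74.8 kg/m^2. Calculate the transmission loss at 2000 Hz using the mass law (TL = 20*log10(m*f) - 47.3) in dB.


Given values:
  m = 74.8 kg/m^2, f = 2000 Hz
Formula: TL = 20 * log10(m * f) - 47.3
Compute m * f = 74.8 * 2000 = 149600.0
Compute log10(149600.0) = 5.174932
Compute 20 * 5.174932 = 103.4986
TL = 103.4986 - 47.3 = 56.2

56.2 dB


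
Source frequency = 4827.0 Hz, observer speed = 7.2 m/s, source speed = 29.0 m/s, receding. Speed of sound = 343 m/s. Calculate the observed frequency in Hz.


Given values:
  f_s = 4827.0 Hz, v_o = 7.2 m/s, v_s = 29.0 m/s
  Direction: receding
Formula: f_o = f_s * (c - v_o) / (c + v_s)
Numerator: c - v_o = 343 - 7.2 = 335.8
Denominator: c + v_s = 343 + 29.0 = 372.0
f_o = 4827.0 * 335.8 / 372.0 = 4357.28

4357.28 Hz


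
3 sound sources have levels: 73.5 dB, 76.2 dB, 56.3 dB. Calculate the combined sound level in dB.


Formula: L_total = 10 * log10( sum(10^(Li/10)) )
  Source 1: 10^(73.5/10) = 22387211.3857
  Source 2: 10^(76.2/10) = 41686938.347
  Source 3: 10^(56.3/10) = 426579.5188
Sum of linear values = 64500729.2515
L_total = 10 * log10(64500729.2515) = 78.1

78.1 dB


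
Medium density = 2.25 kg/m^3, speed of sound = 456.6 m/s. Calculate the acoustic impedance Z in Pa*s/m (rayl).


Given values:
  rho = 2.25 kg/m^3
  c = 456.6 m/s
Formula: Z = rho * c
Z = 2.25 * 456.6
Z = 1027.35

1027.35 rayl


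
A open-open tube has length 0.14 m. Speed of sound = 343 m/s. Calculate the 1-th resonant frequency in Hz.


Given values:
  Tube type: open-open, L = 0.14 m, c = 343 m/s, n = 1
Formula: f_n = n * c / (2 * L)
Compute 2 * L = 2 * 0.14 = 0.28
f = 1 * 343 / 0.28
f = 1225.0

1225.0 Hz


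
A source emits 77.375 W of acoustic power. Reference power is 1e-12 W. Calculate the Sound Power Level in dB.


Given values:
  W = 77.375 W
  W_ref = 1e-12 W
Formula: SWL = 10 * log10(W / W_ref)
Compute ratio: W / W_ref = 77375000000000
Compute log10: log10(77375000000000) = 13.888601
Multiply: SWL = 10 * 13.888601 = 138.89

138.89 dB


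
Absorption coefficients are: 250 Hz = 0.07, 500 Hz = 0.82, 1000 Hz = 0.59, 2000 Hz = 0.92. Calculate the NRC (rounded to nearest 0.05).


Given values:
  a_250 = 0.07, a_500 = 0.82
  a_1000 = 0.59, a_2000 = 0.92
Formula: NRC = (a250 + a500 + a1000 + a2000) / 4
Sum = 0.07 + 0.82 + 0.59 + 0.92 = 2.4
NRC = 2.4 / 4 = 0.6
Rounded to nearest 0.05: 0.6

0.6


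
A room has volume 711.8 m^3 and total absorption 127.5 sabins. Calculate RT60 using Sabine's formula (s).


Given values:
  V = 711.8 m^3
  A = 127.5 sabins
Formula: RT60 = 0.161 * V / A
Numerator: 0.161 * 711.8 = 114.5998
RT60 = 114.5998 / 127.5 = 0.899

0.899 s


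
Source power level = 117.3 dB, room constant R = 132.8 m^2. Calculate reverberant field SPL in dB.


Given values:
  Lw = 117.3 dB, R = 132.8 m^2
Formula: SPL = Lw + 10 * log10(4 / R)
Compute 4 / R = 4 / 132.8 = 0.03012
Compute 10 * log10(0.03012) = -15.2115
SPL = 117.3 + (-15.2115) = 102.09

102.09 dB


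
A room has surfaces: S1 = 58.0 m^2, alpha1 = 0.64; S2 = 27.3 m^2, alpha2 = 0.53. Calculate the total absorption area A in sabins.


Given surfaces:
  Surface 1: 58.0 * 0.64 = 37.12
  Surface 2: 27.3 * 0.53 = 14.469
Formula: A = sum(Si * alpha_i)
A = 37.12 + 14.469
A = 51.59

51.59 sabins


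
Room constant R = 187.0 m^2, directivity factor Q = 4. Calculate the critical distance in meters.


Given values:
  R = 187.0 m^2, Q = 4
Formula: d_c = 0.141 * sqrt(Q * R)
Compute Q * R = 4 * 187.0 = 748.0
Compute sqrt(748.0) = 27.3496
d_c = 0.141 * 27.3496 = 3.856

3.856 m


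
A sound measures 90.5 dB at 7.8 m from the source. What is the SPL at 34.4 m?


Given values:
  SPL1 = 90.5 dB, r1 = 7.8 m, r2 = 34.4 m
Formula: SPL2 = SPL1 - 20 * log10(r2 / r1)
Compute ratio: r2 / r1 = 34.4 / 7.8 = 4.4103
Compute log10: log10(4.4103) = 0.644468
Compute drop: 20 * 0.644468 = 12.8894
SPL2 = 90.5 - 12.8894 = 77.61

77.61 dB


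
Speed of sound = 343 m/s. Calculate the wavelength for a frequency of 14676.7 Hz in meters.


Given values:
  c = 343 m/s, f = 14676.7 Hz
Formula: lambda = c / f
lambda = 343 / 14676.7
lambda = 0.0234

0.0234 m


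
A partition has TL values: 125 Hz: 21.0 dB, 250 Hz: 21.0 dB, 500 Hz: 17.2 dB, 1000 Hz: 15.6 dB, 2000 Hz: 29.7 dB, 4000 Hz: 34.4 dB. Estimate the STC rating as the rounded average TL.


Given TL values at each frequency:
  125 Hz: 21.0 dB
  250 Hz: 21.0 dB
  500 Hz: 17.2 dB
  1000 Hz: 15.6 dB
  2000 Hz: 29.7 dB
  4000 Hz: 34.4 dB
Formula: STC ~ round(average of TL values)
Sum = 21.0 + 21.0 + 17.2 + 15.6 + 29.7 + 34.4 = 138.9
Average = 138.9 / 6 = 23.15
Rounded: 23

23


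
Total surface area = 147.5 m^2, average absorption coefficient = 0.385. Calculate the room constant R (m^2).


Given values:
  S = 147.5 m^2, alpha = 0.385
Formula: R = S * alpha / (1 - alpha)
Numerator: 147.5 * 0.385 = 56.7875
Denominator: 1 - 0.385 = 0.615
R = 56.7875 / 0.615 = 92.34

92.34 m^2


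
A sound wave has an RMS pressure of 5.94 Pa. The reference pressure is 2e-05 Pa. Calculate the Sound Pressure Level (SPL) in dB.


Given values:
  p = 5.94 Pa
  p_ref = 2e-05 Pa
Formula: SPL = 20 * log10(p / p_ref)
Compute ratio: p / p_ref = 5.94 / 2e-05 = 297000
Compute log10: log10(297000) = 5.472756
Multiply: SPL = 20 * 5.472756 = 109.46

109.46 dB


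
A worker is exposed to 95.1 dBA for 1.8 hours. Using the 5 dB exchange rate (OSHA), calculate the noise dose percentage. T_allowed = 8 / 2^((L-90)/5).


Given values:
  L = 95.1 dBA, T = 1.8 hours
Formula: T_allowed = 8 / 2^((L - 90) / 5)
Compute exponent: (95.1 - 90) / 5 = 1.02
Compute 2^(1.02) = 2.027919
T_allowed = 8 / 2.027919 = 3.944931 hours
Dose = (T / T_allowed) * 100
Dose = (1.8 / 3.944931) * 100 = 45.63

45.63 %


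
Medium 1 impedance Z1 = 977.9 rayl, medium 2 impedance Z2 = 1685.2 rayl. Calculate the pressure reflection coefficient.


Given values:
  Z1 = 977.9 rayl, Z2 = 1685.2 rayl
Formula: R = (Z2 - Z1) / (Z2 + Z1)
Numerator: Z2 - Z1 = 1685.2 - 977.9 = 707.3
Denominator: Z2 + Z1 = 1685.2 + 977.9 = 2663.1
R = 707.3 / 2663.1 = 0.2656

0.2656


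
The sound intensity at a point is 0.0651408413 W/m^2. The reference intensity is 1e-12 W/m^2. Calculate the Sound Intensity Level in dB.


Given values:
  I = 0.0651408413 W/m^2
  I_ref = 1e-12 W/m^2
Formula: SIL = 10 * log10(I / I_ref)
Compute ratio: I / I_ref = 65140841300
Compute log10: log10(65140841300) = 10.813853
Multiply: SIL = 10 * 10.813853 = 108.14

108.14 dB


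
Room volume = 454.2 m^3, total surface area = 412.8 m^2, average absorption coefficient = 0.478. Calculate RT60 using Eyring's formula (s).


Given values:
  V = 454.2 m^3, S = 412.8 m^2, alpha = 0.478
Formula: RT60 = 0.161 * V / (-S * ln(1 - alpha))
Compute ln(1 - 0.478) = ln(0.522) = -0.650088
Denominator: -412.8 * -0.650088 = 268.3563
Numerator: 0.161 * 454.2 = 73.1262
RT60 = 73.1262 / 268.3563 = 0.272

0.272 s


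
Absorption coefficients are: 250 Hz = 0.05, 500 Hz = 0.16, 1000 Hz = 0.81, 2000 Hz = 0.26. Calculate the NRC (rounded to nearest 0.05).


Given values:
  a_250 = 0.05, a_500 = 0.16
  a_1000 = 0.81, a_2000 = 0.26
Formula: NRC = (a250 + a500 + a1000 + a2000) / 4
Sum = 0.05 + 0.16 + 0.81 + 0.26 = 1.28
NRC = 1.28 / 4 = 0.32
Rounded to nearest 0.05: 0.3

0.3


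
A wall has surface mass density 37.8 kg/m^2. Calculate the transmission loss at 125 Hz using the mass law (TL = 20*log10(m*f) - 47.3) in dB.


Given values:
  m = 37.8 kg/m^2, f = 125 Hz
Formula: TL = 20 * log10(m * f) - 47.3
Compute m * f = 37.8 * 125 = 4725.0
Compute log10(4725.0) = 3.674402
Compute 20 * 3.674402 = 73.488
TL = 73.488 - 47.3 = 26.19

26.19 dB


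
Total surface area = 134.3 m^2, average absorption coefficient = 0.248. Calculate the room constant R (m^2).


Given values:
  S = 134.3 m^2, alpha = 0.248
Formula: R = S * alpha / (1 - alpha)
Numerator: 134.3 * 0.248 = 33.3064
Denominator: 1 - 0.248 = 0.752
R = 33.3064 / 0.752 = 44.29

44.29 m^2


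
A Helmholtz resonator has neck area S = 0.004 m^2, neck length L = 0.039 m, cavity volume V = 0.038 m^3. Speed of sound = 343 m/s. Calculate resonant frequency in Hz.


Given values:
  S = 0.004 m^2, L = 0.039 m, V = 0.038 m^3, c = 343 m/s
Formula: f = (c / (2*pi)) * sqrt(S / (V * L))
Compute V * L = 0.038 * 0.039 = 0.001482
Compute S / (V * L) = 0.004 / 0.001482 = 2.6991
Compute sqrt(2.6991) = 1.642894
Compute c / (2*pi) = 343 / 6.283185 = 54.590148
f = 54.590148 * 1.642894 = 89.69

89.69 Hz


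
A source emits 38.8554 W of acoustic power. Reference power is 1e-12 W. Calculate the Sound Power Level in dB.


Given values:
  W = 38.8554 W
  W_ref = 1e-12 W
Formula: SWL = 10 * log10(W / W_ref)
Compute ratio: W / W_ref = 38855400000000
Compute log10: log10(38855400000000) = 13.589451
Multiply: SWL = 10 * 13.589451 = 135.89

135.89 dB


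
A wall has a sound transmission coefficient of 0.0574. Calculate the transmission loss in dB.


Given values:
  tau = 0.0574
Formula: TL = 10 * log10(1 / tau)
Compute 1 / tau = 1 / 0.0574 = 17.4216
Compute log10(17.4216) = 1.241088
TL = 10 * 1.241088 = 12.41

12.41 dB


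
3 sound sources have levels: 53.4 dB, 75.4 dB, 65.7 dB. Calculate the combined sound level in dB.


Formula: L_total = 10 * log10( sum(10^(Li/10)) )
  Source 1: 10^(53.4/10) = 218776.1624
  Source 2: 10^(75.4/10) = 34673685.0453
  Source 3: 10^(65.7/10) = 3715352.291
Sum of linear values = 38607813.4987
L_total = 10 * log10(38607813.4987) = 75.87

75.87 dB


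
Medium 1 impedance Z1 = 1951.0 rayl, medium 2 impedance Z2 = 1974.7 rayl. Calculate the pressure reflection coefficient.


Given values:
  Z1 = 1951.0 rayl, Z2 = 1974.7 rayl
Formula: R = (Z2 - Z1) / (Z2 + Z1)
Numerator: Z2 - Z1 = 1974.7 - 1951.0 = 23.7
Denominator: Z2 + Z1 = 1974.7 + 1951.0 = 3925.7
R = 23.7 / 3925.7 = 0.006

0.006


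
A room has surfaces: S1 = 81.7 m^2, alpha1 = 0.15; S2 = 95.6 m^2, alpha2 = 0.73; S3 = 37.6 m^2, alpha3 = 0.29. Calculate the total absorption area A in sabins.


Given surfaces:
  Surface 1: 81.7 * 0.15 = 12.255
  Surface 2: 95.6 * 0.73 = 69.788
  Surface 3: 37.6 * 0.29 = 10.904
Formula: A = sum(Si * alpha_i)
A = 12.255 + 69.788 + 10.904
A = 92.95

92.95 sabins


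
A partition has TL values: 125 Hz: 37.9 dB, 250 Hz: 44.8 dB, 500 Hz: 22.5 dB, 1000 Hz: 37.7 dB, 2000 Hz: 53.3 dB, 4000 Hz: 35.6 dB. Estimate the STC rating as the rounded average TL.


Given TL values at each frequency:
  125 Hz: 37.9 dB
  250 Hz: 44.8 dB
  500 Hz: 22.5 dB
  1000 Hz: 37.7 dB
  2000 Hz: 53.3 dB
  4000 Hz: 35.6 dB
Formula: STC ~ round(average of TL values)
Sum = 37.9 + 44.8 + 22.5 + 37.7 + 53.3 + 35.6 = 231.8
Average = 231.8 / 6 = 38.63
Rounded: 39

39


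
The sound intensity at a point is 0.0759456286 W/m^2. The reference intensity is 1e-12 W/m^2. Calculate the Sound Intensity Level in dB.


Given values:
  I = 0.0759456286 W/m^2
  I_ref = 1e-12 W/m^2
Formula: SIL = 10 * log10(I / I_ref)
Compute ratio: I / I_ref = 75945628600
Compute log10: log10(75945628600) = 10.880503
Multiply: SIL = 10 * 10.880503 = 108.81

108.81 dB


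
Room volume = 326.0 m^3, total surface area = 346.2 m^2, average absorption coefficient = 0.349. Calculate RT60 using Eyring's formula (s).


Given values:
  V = 326.0 m^3, S = 346.2 m^2, alpha = 0.349
Formula: RT60 = 0.161 * V / (-S * ln(1 - alpha))
Compute ln(1 - 0.349) = ln(0.651) = -0.429246
Denominator: -346.2 * -0.429246 = 148.605
Numerator: 0.161 * 326.0 = 52.486
RT60 = 52.486 / 148.605 = 0.353

0.353 s


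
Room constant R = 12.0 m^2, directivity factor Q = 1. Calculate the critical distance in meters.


Given values:
  R = 12.0 m^2, Q = 1
Formula: d_c = 0.141 * sqrt(Q * R)
Compute Q * R = 1 * 12.0 = 12.0
Compute sqrt(12.0) = 3.4641
d_c = 0.141 * 3.4641 = 0.488

0.488 m


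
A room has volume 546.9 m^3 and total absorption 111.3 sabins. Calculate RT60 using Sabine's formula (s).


Given values:
  V = 546.9 m^3
  A = 111.3 sabins
Formula: RT60 = 0.161 * V / A
Numerator: 0.161 * 546.9 = 88.0509
RT60 = 88.0509 / 111.3 = 0.791

0.791 s


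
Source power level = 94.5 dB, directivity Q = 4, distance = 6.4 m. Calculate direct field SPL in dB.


Given values:
  Lw = 94.5 dB, Q = 4, r = 6.4 m
Formula: SPL = Lw + 10 * log10(Q / (4 * pi * r^2))
Compute 4 * pi * r^2 = 4 * pi * 6.4^2 = 514.7185
Compute Q / denom = 4 / 514.7185 = 0.00777124
Compute 10 * log10(0.00777124) = -21.0951
SPL = 94.5 + (-21.0951) = 73.4

73.4 dB


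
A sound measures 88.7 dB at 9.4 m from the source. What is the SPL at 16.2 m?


Given values:
  SPL1 = 88.7 dB, r1 = 9.4 m, r2 = 16.2 m
Formula: SPL2 = SPL1 - 20 * log10(r2 / r1)
Compute ratio: r2 / r1 = 16.2 / 9.4 = 1.7234
Compute log10: log10(1.7234) = 0.236386
Compute drop: 20 * 0.236386 = 4.7277
SPL2 = 88.7 - 4.7277 = 83.97

83.97 dB


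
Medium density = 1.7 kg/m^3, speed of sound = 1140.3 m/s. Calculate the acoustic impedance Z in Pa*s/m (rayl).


Given values:
  rho = 1.7 kg/m^3
  c = 1140.3 m/s
Formula: Z = rho * c
Z = 1.7 * 1140.3
Z = 1938.51

1938.51 rayl


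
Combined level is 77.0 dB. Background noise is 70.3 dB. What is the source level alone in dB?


Given values:
  L_total = 77.0 dB, L_bg = 70.3 dB
Formula: L_source = 10 * log10(10^(L_total/10) - 10^(L_bg/10))
Convert to linear:
  10^(77.0/10) = 50118723.3627
  10^(70.3/10) = 10715193.0524
Difference: 50118723.3627 - 10715193.0524 = 39403530.3103
L_source = 10 * log10(39403530.3103) = 75.96

75.96 dB


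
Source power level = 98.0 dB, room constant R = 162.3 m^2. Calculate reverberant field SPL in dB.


Given values:
  Lw = 98.0 dB, R = 162.3 m^2
Formula: SPL = Lw + 10 * log10(4 / R)
Compute 4 / R = 4 / 162.3 = 0.024646
Compute 10 * log10(0.024646) = -16.0825
SPL = 98.0 + (-16.0825) = 81.92

81.92 dB


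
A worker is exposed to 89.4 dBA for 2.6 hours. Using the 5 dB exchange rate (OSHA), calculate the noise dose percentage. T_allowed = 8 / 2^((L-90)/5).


Given values:
  L = 89.4 dBA, T = 2.6 hours
Formula: T_allowed = 8 / 2^((L - 90) / 5)
Compute exponent: (89.4 - 90) / 5 = -0.12
Compute 2^(-0.12) = 0.920188
T_allowed = 8 / 0.920188 = 8.693876 hours
Dose = (T / T_allowed) * 100
Dose = (2.6 / 8.693876) * 100 = 29.91

29.91 %


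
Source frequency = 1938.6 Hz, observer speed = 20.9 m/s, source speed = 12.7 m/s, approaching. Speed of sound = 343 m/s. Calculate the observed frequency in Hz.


Given values:
  f_s = 1938.6 Hz, v_o = 20.9 m/s, v_s = 12.7 m/s
  Direction: approaching
Formula: f_o = f_s * (c + v_o) / (c - v_s)
Numerator: c + v_o = 343 + 20.9 = 363.9
Denominator: c - v_s = 343 - 12.7 = 330.3
f_o = 1938.6 * 363.9 / 330.3 = 2135.81

2135.81 Hz


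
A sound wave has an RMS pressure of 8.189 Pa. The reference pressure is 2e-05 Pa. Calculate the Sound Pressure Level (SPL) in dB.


Given values:
  p = 8.189 Pa
  p_ref = 2e-05 Pa
Formula: SPL = 20 * log10(p / p_ref)
Compute ratio: p / p_ref = 8.189 / 2e-05 = 409450
Compute log10: log10(409450) = 5.612201
Multiply: SPL = 20 * 5.612201 = 112.24

112.24 dB


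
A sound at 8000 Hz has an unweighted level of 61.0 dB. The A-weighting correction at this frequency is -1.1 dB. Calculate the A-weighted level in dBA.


Given values:
  SPL = 61.0 dB
  A-weighting at 8000 Hz = -1.1 dB
Formula: L_A = SPL + A_weight
L_A = 61.0 + (-1.1)
L_A = 59.9

59.9 dBA


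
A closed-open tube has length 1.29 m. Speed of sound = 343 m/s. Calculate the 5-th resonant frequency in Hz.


Given values:
  Tube type: closed-open, L = 1.29 m, c = 343 m/s, n = 5
Formula: f_n = (2n - 1) * c / (4 * L)
Compute 2n - 1 = 2*5 - 1 = 9
Compute 4 * L = 4 * 1.29 = 5.16
f = 9 * 343 / 5.16
f = 598.26

598.26 Hz


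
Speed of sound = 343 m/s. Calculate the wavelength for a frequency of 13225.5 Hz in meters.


Given values:
  c = 343 m/s, f = 13225.5 Hz
Formula: lambda = c / f
lambda = 343 / 13225.5
lambda = 0.0259

0.0259 m


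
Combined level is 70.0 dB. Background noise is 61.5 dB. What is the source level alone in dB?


Given values:
  L_total = 70.0 dB, L_bg = 61.5 dB
Formula: L_source = 10 * log10(10^(L_total/10) - 10^(L_bg/10))
Convert to linear:
  10^(70.0/10) = 10000000.0
  10^(61.5/10) = 1412537.5446
Difference: 10000000.0 - 1412537.5446 = 8587462.4554
L_source = 10 * log10(8587462.4554) = 69.34

69.34 dB


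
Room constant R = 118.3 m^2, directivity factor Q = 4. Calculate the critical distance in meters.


Given values:
  R = 118.3 m^2, Q = 4
Formula: d_c = 0.141 * sqrt(Q * R)
Compute Q * R = 4 * 118.3 = 473.2
Compute sqrt(473.2) = 21.7532
d_c = 0.141 * 21.7532 = 3.067

3.067 m


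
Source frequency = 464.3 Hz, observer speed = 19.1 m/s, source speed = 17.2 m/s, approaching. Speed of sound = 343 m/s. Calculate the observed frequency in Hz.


Given values:
  f_s = 464.3 Hz, v_o = 19.1 m/s, v_s = 17.2 m/s
  Direction: approaching
Formula: f_o = f_s * (c + v_o) / (c - v_s)
Numerator: c + v_o = 343 + 19.1 = 362.1
Denominator: c - v_s = 343 - 17.2 = 325.8
f_o = 464.3 * 362.1 / 325.8 = 516.03

516.03 Hz


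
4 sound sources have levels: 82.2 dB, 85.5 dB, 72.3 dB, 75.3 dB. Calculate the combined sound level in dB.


Formula: L_total = 10 * log10( sum(10^(Li/10)) )
  Source 1: 10^(82.2/10) = 165958690.7438
  Source 2: 10^(85.5/10) = 354813389.2336
  Source 3: 10^(72.3/10) = 16982436.5246
  Source 4: 10^(75.3/10) = 33884415.6139
Sum of linear values = 571638932.1159
L_total = 10 * log10(571638932.1159) = 87.57

87.57 dB


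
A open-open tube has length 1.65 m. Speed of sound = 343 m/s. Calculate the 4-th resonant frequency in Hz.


Given values:
  Tube type: open-open, L = 1.65 m, c = 343 m/s, n = 4
Formula: f_n = n * c / (2 * L)
Compute 2 * L = 2 * 1.65 = 3.3
f = 4 * 343 / 3.3
f = 415.76

415.76 Hz


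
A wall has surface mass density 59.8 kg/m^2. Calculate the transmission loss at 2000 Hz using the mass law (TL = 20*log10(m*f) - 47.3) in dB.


Given values:
  m = 59.8 kg/m^2, f = 2000 Hz
Formula: TL = 20 * log10(m * f) - 47.3
Compute m * f = 59.8 * 2000 = 119600.0
Compute log10(119600.0) = 5.077731
Compute 20 * 5.077731 = 101.5546
TL = 101.5546 - 47.3 = 54.25

54.25 dB


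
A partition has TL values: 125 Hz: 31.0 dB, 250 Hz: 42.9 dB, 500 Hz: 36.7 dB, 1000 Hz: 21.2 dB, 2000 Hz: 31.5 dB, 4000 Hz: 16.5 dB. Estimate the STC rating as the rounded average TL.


Given TL values at each frequency:
  125 Hz: 31.0 dB
  250 Hz: 42.9 dB
  500 Hz: 36.7 dB
  1000 Hz: 21.2 dB
  2000 Hz: 31.5 dB
  4000 Hz: 16.5 dB
Formula: STC ~ round(average of TL values)
Sum = 31.0 + 42.9 + 36.7 + 21.2 + 31.5 + 16.5 = 179.8
Average = 179.8 / 6 = 29.97
Rounded: 30

30


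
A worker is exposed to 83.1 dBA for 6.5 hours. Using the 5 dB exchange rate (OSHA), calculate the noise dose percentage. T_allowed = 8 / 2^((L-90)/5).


Given values:
  L = 83.1 dBA, T = 6.5 hours
Formula: T_allowed = 8 / 2^((L - 90) / 5)
Compute exponent: (83.1 - 90) / 5 = -1.38
Compute 2^(-1.38) = 0.384219
T_allowed = 8 / 0.384219 = 20.821459 hours
Dose = (T / T_allowed) * 100
Dose = (6.5 / 20.821459) * 100 = 31.22

31.22 %


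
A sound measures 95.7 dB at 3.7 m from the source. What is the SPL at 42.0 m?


Given values:
  SPL1 = 95.7 dB, r1 = 3.7 m, r2 = 42.0 m
Formula: SPL2 = SPL1 - 20 * log10(r2 / r1)
Compute ratio: r2 / r1 = 42.0 / 3.7 = 11.3514
Compute log10: log10(11.3514) = 1.055049
Compute drop: 20 * 1.055049 = 21.101
SPL2 = 95.7 - 21.101 = 74.6

74.6 dB


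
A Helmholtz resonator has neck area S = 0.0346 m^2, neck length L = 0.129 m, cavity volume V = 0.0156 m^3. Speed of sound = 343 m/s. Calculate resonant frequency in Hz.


Given values:
  S = 0.0346 m^2, L = 0.129 m, V = 0.0156 m^3, c = 343 m/s
Formula: f = (c / (2*pi)) * sqrt(S / (V * L))
Compute V * L = 0.0156 * 0.129 = 0.0020124
Compute S / (V * L) = 0.0346 / 0.0020124 = 17.1934
Compute sqrt(17.1934) = 4.146492
Compute c / (2*pi) = 343 / 6.283185 = 54.590148
f = 54.590148 * 4.146492 = 226.36

226.36 Hz


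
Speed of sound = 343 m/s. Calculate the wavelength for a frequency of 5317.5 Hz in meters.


Given values:
  c = 343 m/s, f = 5317.5 Hz
Formula: lambda = c / f
lambda = 343 / 5317.5
lambda = 0.0645

0.0645 m


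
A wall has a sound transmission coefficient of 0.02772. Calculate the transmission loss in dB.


Given values:
  tau = 0.02772
Formula: TL = 10 * log10(1 / tau)
Compute 1 / tau = 1 / 0.02772 = 36.075
Compute log10(36.075) = 1.557206
TL = 10 * 1.557206 = 15.57

15.57 dB


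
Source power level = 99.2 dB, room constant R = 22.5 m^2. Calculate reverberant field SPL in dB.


Given values:
  Lw = 99.2 dB, R = 22.5 m^2
Formula: SPL = Lw + 10 * log10(4 / R)
Compute 4 / R = 4 / 22.5 = 0.177778
Compute 10 * log10(0.177778) = -7.5012
SPL = 99.2 + (-7.5012) = 91.7

91.7 dB


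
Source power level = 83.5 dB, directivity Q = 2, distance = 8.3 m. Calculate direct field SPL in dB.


Given values:
  Lw = 83.5 dB, Q = 2, r = 8.3 m
Formula: SPL = Lw + 10 * log10(Q / (4 * pi * r^2))
Compute 4 * pi * r^2 = 4 * pi * 8.3^2 = 865.6973
Compute Q / denom = 2 / 865.6973 = 0.00231028
Compute 10 * log10(0.00231028) = -26.3634
SPL = 83.5 + (-26.3634) = 57.14

57.14 dB
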